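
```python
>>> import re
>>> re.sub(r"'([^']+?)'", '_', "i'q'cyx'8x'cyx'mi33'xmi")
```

'i_cyx_cyx_xmi'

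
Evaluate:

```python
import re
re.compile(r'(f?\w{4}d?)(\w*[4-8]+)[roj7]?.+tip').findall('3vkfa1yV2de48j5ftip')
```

[('3vkf', 'a1yV2de48j5')]

`findall` packs the 2 group values into a tuple for every match.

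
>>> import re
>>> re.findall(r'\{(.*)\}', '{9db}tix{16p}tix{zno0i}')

One capturing group, so `findall` returns just the captured substring from the one match — 1 in all.

['9db}tix{16p}tix{zno0i']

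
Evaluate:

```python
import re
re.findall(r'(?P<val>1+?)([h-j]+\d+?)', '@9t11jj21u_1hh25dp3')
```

[('11', 'jj2'), ('1', 'hh2')]

Pattern: one or more of a literal '1' (lazy) (captured as 'val'); then one or more of a character in [h-j], then one or more of a digit (lazy) (captured).
Because the quantifier is non-greedy, it stops expanding at the earliest point where the rest of the pattern can succeed.
Matches: at [3:8] match '11jj2', groups = ('11', 'jj2'); at [11:15] match '1hh2', groups = ('1', 'hh2').
With 2 capturing groups, `findall` returns a 2-tuple per match.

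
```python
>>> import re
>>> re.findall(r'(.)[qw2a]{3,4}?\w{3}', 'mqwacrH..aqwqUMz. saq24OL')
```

['m', '.', 's']

One capturing group, so `findall` returns just the captured substring from each match — 3 in all.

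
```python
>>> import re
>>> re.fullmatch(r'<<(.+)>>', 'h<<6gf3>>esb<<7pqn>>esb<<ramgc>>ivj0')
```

None

`fullmatch` succeeds only if the pattern covers the string from start to end.
Here there's no way to consume every character, so the call returns None.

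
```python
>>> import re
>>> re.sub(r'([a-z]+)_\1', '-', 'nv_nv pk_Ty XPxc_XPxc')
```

'- pk_Ty XPxc_XPxc'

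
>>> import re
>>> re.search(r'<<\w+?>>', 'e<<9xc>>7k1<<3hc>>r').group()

`re.search` tries every starting position until one works.
The match spans [1:8] → '<<9xc>>'.

'<<9xc>>'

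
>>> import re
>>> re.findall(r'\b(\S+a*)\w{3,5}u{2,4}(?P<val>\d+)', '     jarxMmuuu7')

Pattern: a word boundary (`\b`, zero-width); then one or more of a non-whitespace character, then zero or more of a literal 'a' (captured); then 3 to 5 of a word character, then 2 to 4 of a literal 'u'; then one or more of a digit (captured as 'val').
Walking the string: at [5:15] match 'jarxMmuuu7', groups = ('jarx', '7').
With 2 capturing groups, `findall` returns a 2-tuple per match.

[('jarx', '7')]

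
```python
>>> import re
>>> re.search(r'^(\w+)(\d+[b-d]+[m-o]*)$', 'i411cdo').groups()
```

Pattern: anchored at the start of the string; then one or more of a word character (captured); then one or more of a digit, then one or more of a character in [b-d], then zero or more of a character in [m-o] (captured); then anchored at the end.
Unlike `match`, `search` isn't anchored — it looks for the pattern anywhere in the string.
The match spans [0:7] → 'i411cdo'.
Captured: group 1 = 'i41', group 2 = '1cdo'.

('i41', '1cdo')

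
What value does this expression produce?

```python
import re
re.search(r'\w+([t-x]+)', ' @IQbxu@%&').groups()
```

('u',)

The match spans [2:7] → 'IQbxu'.
Captured: group 1 = 'u'.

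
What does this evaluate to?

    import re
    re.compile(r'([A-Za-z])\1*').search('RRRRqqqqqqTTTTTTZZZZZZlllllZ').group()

'RRRR'

`\1` is not a pattern — it's the concrete string captured by group 1, re-applied verbatim.
The match spans [0:4] → 'RRRR'.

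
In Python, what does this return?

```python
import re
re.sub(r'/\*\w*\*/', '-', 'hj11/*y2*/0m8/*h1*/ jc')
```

'hj11-0m8- jc'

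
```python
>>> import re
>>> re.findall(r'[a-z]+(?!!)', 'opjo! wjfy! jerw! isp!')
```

A negative assertion filters positions out without eating any characters.
Walking the string: at [0:3] → 'opj'; at [6:9] → 'wjf'; at [12:15] → 'jer'; at [18:20] → 'is'.
No capturing groups, so `findall` returns the 4 full match strings.

['opj', 'wjf', 'jer', 'is']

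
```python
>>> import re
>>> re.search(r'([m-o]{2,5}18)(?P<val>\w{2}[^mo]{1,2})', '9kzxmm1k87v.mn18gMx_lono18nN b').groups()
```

Pattern: 2 to 5 of a character in [m-o], then the literal '18' (captured); then exactly 2 of a word character, then 1 to 2 of any character except [mo] (captured as 'val').
`search` walks the string left to right and returns the first match it finds.
The match spans [12:20] → 'mn18gMx_'.
Captured: group 1 = 'mn18', group 2 = 'gMx_'.

('mn18', 'gMx_')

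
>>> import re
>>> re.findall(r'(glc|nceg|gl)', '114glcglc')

['glc', 'glc']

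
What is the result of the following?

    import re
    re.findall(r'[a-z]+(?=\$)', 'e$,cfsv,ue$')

Lookahead/lookbehind check context without consuming it, so the matched span excludes the asserted characters.
No capturing groups, so `findall` returns the 2 full match strings.

['e', 'ue']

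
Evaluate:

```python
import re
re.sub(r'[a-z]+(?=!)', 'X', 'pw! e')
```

'X! e'

Because the assertion is zero-width, the text it checks is not consumed and won't appear in the result.
`sub` substitutes 'X' at each match site.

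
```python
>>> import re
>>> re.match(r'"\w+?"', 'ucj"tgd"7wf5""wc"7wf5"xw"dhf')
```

`re.match` only tries the pattern at the start of the string.
Here the pattern fails at index 0, so the call returns None.

None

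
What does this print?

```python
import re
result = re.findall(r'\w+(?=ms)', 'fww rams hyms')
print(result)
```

['ra', 'hy']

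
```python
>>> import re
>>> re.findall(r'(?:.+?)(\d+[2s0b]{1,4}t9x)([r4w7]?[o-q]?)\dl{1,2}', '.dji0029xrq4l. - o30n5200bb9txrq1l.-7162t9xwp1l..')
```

[('7162t9x', 'wp')]

Pattern: one or more of any character (lazy) (non-capturing group); then one or more of a digit, then 1 to 4 of one of [2s0b], then the literal 't9x' (captured); then optionally one of [r4w7], then optionally a character in [o-q] (captured); then a digit, then 1 to 2 of the literal 'l'.
Matches: at [0:47] match '.dji0029xrq4l. - o30n5200bb9txrq1l.-7162t9xwp1l', groups = ('7162t9x', 'wp').
Multiple groups make `findall` return tuples — one 2-tuple for the one match.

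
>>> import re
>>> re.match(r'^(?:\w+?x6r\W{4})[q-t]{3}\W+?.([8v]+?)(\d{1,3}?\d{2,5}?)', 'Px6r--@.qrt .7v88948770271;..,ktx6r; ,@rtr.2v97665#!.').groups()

('v', '889')

The match spans [0:18] → 'Px6r--@.qrt .7v889'.
Captured: group 1 = 'v', group 2 = '889'.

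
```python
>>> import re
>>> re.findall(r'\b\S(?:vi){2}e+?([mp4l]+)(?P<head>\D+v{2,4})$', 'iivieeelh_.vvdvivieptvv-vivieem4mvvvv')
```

[('m4m', 'vvvv')]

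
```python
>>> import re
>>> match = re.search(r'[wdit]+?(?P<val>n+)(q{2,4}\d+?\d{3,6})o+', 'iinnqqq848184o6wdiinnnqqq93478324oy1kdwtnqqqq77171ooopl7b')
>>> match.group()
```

The pattern matches one or more of one of [wdit] (lazy); then one or more of a literal 'n' (captured as 'val'); then 2 to 4 of the literal 'q', then one or more of a digit (lazy), then 3 to 6 of a digit (captured); then one or more of a literal 'o'.
`re.search` tries every starting position until one works.
The match spans [0:14] → 'iinnqqq848184o'.
Captured: group 1 = 'nn', group 2 = 'qqq848184'.

'iinnqqq848184o'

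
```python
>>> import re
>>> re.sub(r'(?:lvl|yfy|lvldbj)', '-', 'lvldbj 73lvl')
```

Branches in `(...|...)` are attempted left-to-right; the first branch that allows the whole pattern to succeed is taken.
Every occurrence is swapped for '-'.

'-dbj 73-'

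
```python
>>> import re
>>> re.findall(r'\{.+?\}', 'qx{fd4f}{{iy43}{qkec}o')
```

['{fd4f}', '{{iy43}', '{qkec}']

A `+?`/`*?`/`{m,n}?` starts at its minimum and grows only as far as needed for what follows to match.
With no groups in the pattern, `findall` gives back each whole match — 3 here.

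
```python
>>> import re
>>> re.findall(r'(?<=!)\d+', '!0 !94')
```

The `(?=…)`/`(?<=…)` assertion just peeks at neighbouring text; it doesn't advance the match position.
Matches: at [1:2] → '0'; at [4:6] → '94'.
`findall` yields the raw match text (2 of them) because the pattern has no groups.

['0', '94']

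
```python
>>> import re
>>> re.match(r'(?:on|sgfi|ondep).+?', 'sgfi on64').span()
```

With `match`, the pattern is implicitly anchored at the beginning.
The match spans [0:5] → 'sgfi '.

(0, 5)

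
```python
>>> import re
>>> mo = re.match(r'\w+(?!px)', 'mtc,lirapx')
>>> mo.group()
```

'mtc'

`re.match` only tries the pattern at the start of the string.
The match spans [0:3] → 'mtc'.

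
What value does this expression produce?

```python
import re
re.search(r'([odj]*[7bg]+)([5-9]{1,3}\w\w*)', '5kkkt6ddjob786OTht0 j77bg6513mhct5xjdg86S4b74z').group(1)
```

'ddjob7'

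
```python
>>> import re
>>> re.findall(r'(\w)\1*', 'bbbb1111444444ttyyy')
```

['b', '1', '4', 't', 'y']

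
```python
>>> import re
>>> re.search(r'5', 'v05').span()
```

This matches a literal '5'.
The match spans [2:3] → '5'.

(2, 3)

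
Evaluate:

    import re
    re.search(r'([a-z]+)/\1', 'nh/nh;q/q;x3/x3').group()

'nh/nh'

The backreference `\1` re-matches whatever the first group consumed, character for character.
The match spans [0:5] → 'nh/nh'.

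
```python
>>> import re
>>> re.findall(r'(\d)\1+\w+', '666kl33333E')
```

['6']

The backreference `\1` re-matches whatever the first group consumed, character for character.
Scanning left to right: at [0:11] match '666kl33333E', group 1 = '6'.
Because there's exactly one group, `findall` drops the full match and keeps group 1 from the one hit.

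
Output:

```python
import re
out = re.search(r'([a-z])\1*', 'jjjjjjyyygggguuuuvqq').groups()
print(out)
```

The match spans [0:6] → 'jjjjjj'.
Captured: group 1 = 'j'.

('j',)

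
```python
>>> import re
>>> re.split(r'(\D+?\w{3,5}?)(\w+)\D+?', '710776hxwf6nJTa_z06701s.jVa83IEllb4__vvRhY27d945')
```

['710776', 'hxwf', '6nJTa_z06701s', '', 'jVa8', '3IEllb4__vvRhY27', '945']

The pattern matches one or more of a non-digit (lazy), then 3 to 5 of a word character (lazy) (captured); then one or more of a word character (captured); then one or more of a non-digit (lazy).
Matches to split on: at [6:24] → 'hxwf6nJTa_z06701s.'; at [24:45] → 'jVa83IEllb4__vvRhY27d'.
Because the pattern has a capturing group, `split` also inserts each captured text between the pieces.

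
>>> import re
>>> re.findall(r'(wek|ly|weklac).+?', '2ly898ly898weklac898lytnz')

['ly', 'ly', 'wek', 'ly']

Branches in `(...|...)` are attempted left-to-right; the first branch that allows the whole pattern to succeed is taken.
Matches: at [1:4] match 'ly8', group 1 = 'ly'; at [6:9] match 'ly8', group 1 = 'ly'; at [11:15] match 'wekl', group 1 = 'wek'; at [20:23] match 'lyt', group 1 = 'ly'.
One capturing group, so `findall` returns just the captured substring from each match — 4 in all.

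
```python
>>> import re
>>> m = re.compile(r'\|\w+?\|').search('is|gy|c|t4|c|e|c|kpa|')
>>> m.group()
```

`re.search` tries every starting position until one works.
The match spans [2:6] → '|gy|'.

'|gy|'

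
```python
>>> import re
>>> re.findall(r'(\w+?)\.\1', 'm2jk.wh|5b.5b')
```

['5b']

After group 1 captures some text, `\1` only succeeds where that same text appears again.
Walking the string: at [8:13] match '5b.5b', group 1 = '5b'.
With a single group, `findall` returns only what that group captured — 1 item.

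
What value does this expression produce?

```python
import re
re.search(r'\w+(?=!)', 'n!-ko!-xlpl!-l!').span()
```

Because the assertion is zero-width, the text it checks is not consumed and won't appear in the result.
Unlike `match`, `search` isn't anchored — it looks for the pattern anywhere in the string.
The match spans [0:1] → 'n'.

(0, 1)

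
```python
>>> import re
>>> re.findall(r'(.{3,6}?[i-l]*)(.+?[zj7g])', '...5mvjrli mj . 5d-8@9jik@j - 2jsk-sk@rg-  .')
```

[('...', '5mvj'), ('rli', ' mj'), (' . ', '5d-8@9j'), ('ik@j', ' - 2j'), ('sk-', 'sk@rg')]

This matches 3 to 6 of any character (lazy), then zero or more of a character in [i-l] (captured); then one or more of any character (lazy), then one of [zj7g] (captured).
The `?` after the quantifier makes it lazy — it takes as little as possible before letting the rest of the pattern try.
Matches: at [0:7] match '...5mvj', groups = ('...', '5mvj'); at [7:13] match 'rli mj', groups = ('rli', ' mj'); at [13:23] match ' . 5d-8@9j', groups = (' . ', '5d-8@9j'); at [23:32] match 'ik@j - 2j', groups = ('ik@j', ' - 2j'); at [32:40] match 'sk-sk@rg', groups = ('sk-', 'sk@rg').
Multiple groups make `findall` return tuples — one 2-tuple for each match.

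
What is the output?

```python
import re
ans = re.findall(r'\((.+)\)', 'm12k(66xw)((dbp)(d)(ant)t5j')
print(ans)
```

['66xw)((dbp)(d)(ant']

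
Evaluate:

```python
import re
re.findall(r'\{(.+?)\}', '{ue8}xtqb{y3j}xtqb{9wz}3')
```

['ue8', 'y3j', '9wz']

A `+?`/`*?`/`{m,n}?` starts at its minimum and grows only as far as needed for what follows to match.
One capturing group, so `findall` returns just the captured substring from each match — 3 in all.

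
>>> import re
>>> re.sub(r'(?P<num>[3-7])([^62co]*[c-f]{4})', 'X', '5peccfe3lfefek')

The pattern matches a character in [3-7] (captured as 'num'); then zero or more of any character except [62co], then exactly 4 of a character in [c-f] (captured).
`sub` substitutes 'X' at each match site.

'XXk'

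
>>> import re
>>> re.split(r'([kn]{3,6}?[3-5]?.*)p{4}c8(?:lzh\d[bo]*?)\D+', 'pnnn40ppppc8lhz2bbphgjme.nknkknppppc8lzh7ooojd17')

This matches 3 to 6 of one of [kn] (lazy), then optionally a character in [3-5], then zero or more of any character (captured); then exactly 4 of the literal 'p', then the literal 'c8'; then the literal 'lzh', then a digit, then zero or more of one of [bo] (lazy) (non-capturing group); then one or more of a non-digit.
Matches to split on: at [1:46] → 'nnn40ppppc8lhz2bbphgjme.nknkknppppc8lzh7ooojd'.
The group in the pattern means `split` returns the separators' captures alongside the pieces.

['p', 'nnn40ppppc8lhz2bbphgjme.nknkkn', '17']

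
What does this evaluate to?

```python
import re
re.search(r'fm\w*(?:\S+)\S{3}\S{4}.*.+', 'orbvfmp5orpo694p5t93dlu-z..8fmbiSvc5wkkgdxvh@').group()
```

The match spans [4:45] → 'fmp5orpo694p5t93dlu-z..8fmbiSvc5wkkgdxvh@'.

'fmp5orpo694p5t93dlu-z..8fmbiSvc5wkkgdxvh@'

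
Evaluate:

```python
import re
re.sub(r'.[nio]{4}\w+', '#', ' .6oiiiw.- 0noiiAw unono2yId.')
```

' .#.- # #.'

The pattern matches any character; then exactly 4 of one of [nio], then one or more of a word character.
`sub` substitutes '#' at each match site.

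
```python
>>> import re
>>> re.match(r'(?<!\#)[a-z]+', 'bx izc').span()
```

Because the assertion is negative and zero-width, positions next to the forbidden text are skipped.
With `match`, the pattern is implicitly anchored at the beginning.
The match spans [0:2] → 'bx'.

(0, 2)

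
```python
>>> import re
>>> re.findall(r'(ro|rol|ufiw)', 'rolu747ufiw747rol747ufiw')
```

['ro', 'ufiw', 'ro', 'ufiw']

The regex engine tests alternatives in the order written; an earlier branch that matches wins even if a later one would match more.
One capturing group, so `findall` returns just the captured substring from each match — 4 in all.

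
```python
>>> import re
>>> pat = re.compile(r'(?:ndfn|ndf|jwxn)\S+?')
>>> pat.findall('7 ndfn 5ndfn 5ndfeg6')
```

With no groups in the pattern, `findall` gives back each whole match — 3 here.

['ndfn', 'ndfn', 'ndfe']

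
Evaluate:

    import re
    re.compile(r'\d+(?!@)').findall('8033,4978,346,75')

The negative lookahead/lookbehind blocks any match where the forbidden context is present.
No capturing groups, so `findall` returns the 4 full match strings.

['8033', '4978', '346', '75']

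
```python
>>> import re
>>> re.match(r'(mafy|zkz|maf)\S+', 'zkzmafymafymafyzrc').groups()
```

('zkz',)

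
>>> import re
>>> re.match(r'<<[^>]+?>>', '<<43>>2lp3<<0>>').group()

'<<43>>'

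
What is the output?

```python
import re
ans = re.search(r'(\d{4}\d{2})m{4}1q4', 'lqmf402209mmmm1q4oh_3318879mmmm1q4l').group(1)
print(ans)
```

Pattern: exactly 4 of a digit, then exactly 2 of a digit (captured); then exactly 4 of a literal 'm', then the literal '1q4'.
`search` walks the string left to right and returns the first match it finds.
The match spans [4:17] → '402209mmmm1q4'.
Captured: group 1 = '402209'.

402209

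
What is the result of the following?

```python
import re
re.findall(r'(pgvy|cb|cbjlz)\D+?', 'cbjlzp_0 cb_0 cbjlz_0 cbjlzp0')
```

The regex engine tests alternatives in the order written; an earlier branch that matches wins even if a later one would match more.
Scanning left to right: at [0:3] match 'cbj', group 1 = 'cb'; at [9:12] match 'cb_', group 1 = 'cb'; at [14:17] match 'cbj', group 1 = 'cb'; at [22:25] match 'cbj', group 1 = 'cb'.
With a single group, `findall` returns only what that group captured — 4 items.

['cb', 'cb', 'cb', 'cb']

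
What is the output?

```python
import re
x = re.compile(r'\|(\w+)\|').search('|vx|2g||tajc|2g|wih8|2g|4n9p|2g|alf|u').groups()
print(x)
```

('vx',)

Unlike `match`, `search` isn't anchored — it looks for the pattern anywhere in the string.
The match spans [0:4] → '|vx|'.
Captured: group 1 = 'vx'.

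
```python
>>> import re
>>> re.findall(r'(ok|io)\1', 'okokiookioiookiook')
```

`\1` has to match the exact text group 1 already captured.
Matches: at [0:4] match 'okok', group 1 = 'ok'; at [8:12] match 'ioio', group 1 = 'io'.
One capturing group, so `findall` returns just the captured substring from each match — 2 in all.

['ok', 'io']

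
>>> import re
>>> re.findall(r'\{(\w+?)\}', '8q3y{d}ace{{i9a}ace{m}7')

Matches: at [4:7] match '{d}', group 1 = 'd'; at [11:16] match '{i9a}', group 1 = 'i9a'; at [19:22] match '{m}', group 1 = 'm'.
One capturing group, so `findall` returns just the captured substring from each match — 3 in all.

['d', 'i9a', 'm']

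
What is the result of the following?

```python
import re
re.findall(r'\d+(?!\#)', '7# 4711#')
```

['471']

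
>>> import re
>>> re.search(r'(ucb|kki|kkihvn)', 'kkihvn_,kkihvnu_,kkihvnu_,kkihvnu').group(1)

The match spans [0:3] → 'kki'.
Captured: group 1 = 'kki'.

'kki'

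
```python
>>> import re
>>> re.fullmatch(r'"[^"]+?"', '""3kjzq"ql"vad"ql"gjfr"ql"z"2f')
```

`fullmatch` succeeds only if the pattern covers the string from start to end.
Here the pattern can't cover the whole string, so the call returns None.

None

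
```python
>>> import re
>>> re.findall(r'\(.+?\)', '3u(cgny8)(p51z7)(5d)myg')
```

['(cgny8)', '(p51z7)', '(5d)']

The `?` after the quantifier makes it lazy — it takes as little as possible before letting the rest of the pattern try.
No capturing groups, so `findall` returns the 3 full match strings.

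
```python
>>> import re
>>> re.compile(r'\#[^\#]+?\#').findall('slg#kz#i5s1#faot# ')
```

['#kz#', '#faot#']

Matches: at [3:7] → '#kz#'; at [11:17] → '#faot#'.
With no groups in the pattern, `findall` gives back each whole match — 2 here.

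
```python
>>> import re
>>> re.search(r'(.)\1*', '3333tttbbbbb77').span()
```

`\1` is not a pattern — it's the concrete string captured by group 1, re-applied verbatim.
The match spans [0:4] → '3333'.

(0, 4)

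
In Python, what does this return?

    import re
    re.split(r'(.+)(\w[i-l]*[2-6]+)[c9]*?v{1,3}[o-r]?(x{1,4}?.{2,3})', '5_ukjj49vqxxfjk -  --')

['', '5_ukj', 'j4', 'xxfj', 'k -  --']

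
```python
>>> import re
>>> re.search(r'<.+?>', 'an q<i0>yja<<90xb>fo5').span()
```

The `?` after the quantifier makes it lazy — it takes as little as possible before letting the rest of the pattern try.
The match spans [4:8] → '<i0>'.

(4, 8)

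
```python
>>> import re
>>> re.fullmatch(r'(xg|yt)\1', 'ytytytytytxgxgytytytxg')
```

None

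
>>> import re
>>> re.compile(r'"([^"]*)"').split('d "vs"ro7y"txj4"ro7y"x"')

The group in the pattern means `split` returns the separators' captures alongside the pieces.

['d ', 'vs', 'ro7y', 'txj4', 'ro7y', 'x', '']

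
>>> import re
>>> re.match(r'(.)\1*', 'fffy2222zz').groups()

`\1` is not a pattern — it's the concrete string captured by group 1, re-applied verbatim.
With `match`, the pattern is implicitly anchored at the beginning.
The match spans [0:3] → 'fff'.
Captured: group 1 = 'f'.

('f',)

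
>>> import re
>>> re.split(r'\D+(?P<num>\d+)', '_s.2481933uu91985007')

['', '2481933', '', '91985007', '']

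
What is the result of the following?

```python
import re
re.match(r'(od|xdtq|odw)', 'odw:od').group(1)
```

The match spans [0:2] → 'od'.
Captured: group 1 = 'od'.

'od'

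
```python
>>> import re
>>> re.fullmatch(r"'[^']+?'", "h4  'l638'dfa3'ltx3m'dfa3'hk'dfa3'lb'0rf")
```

None

`re.fullmatch` is like wrapping the pattern in `^…$` (in single-line mode).
Here the string isn't matched end-to-end, so the call returns None.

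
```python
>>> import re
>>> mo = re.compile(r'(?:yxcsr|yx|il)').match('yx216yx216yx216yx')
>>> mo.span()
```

With `match`, the pattern is implicitly anchored at the beginning.
The match spans [0:2] → 'yx'.

(0, 2)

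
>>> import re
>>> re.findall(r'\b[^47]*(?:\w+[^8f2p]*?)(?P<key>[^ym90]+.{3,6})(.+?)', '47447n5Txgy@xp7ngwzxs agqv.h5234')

[('@xp7ngwzxs agqv.h523', '4')]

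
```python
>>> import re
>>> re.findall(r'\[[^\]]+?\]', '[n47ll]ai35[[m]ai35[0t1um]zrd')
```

No capturing groups, so `findall` returns the 3 full match strings.

['[n47ll]', '[[m]', '[0t1um]']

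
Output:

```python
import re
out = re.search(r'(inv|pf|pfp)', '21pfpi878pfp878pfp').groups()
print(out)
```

('pf',)

Alternation tries branches left to right and keeps the first one that lets the overall match succeed at that position.
`search` walks the string left to right and returns the first match it finds.
The match spans [2:4] → 'pf'.
Captured: group 1 = 'pf'.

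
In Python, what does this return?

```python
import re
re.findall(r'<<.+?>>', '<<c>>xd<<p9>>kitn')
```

['<<c>>', '<<p9>>']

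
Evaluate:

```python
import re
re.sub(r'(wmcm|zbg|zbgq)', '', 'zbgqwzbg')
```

'qw'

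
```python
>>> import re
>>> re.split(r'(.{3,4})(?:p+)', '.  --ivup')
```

['.  -', '-ivu', '']

Pattern: 3 to 4 of any character (captured); then one or more of a literal 'p' (non-capturing group).
Matches to split on: at [4:9] → '-ivup'.
The group in the pattern means `split` returns the separators' captures alongside the pieces.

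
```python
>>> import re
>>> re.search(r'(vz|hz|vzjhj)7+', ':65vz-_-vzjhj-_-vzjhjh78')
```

`search` walks the string left to right and returns the first match it finds.
Here the pattern never matches, so the call returns None.

None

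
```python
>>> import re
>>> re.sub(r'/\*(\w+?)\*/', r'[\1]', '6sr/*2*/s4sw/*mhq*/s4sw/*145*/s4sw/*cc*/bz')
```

Matches: at [3:8] → '/*2*/'; at [12:19] → '/*mhq*/'; at [23:30] → '/*145*/'; at [34:40] → '/*cc*/'.
Each match is replaced using the text its own group 1 captured.

'6sr[2]s4sw[mhq]s4sw[145]s4sw[cc]bz'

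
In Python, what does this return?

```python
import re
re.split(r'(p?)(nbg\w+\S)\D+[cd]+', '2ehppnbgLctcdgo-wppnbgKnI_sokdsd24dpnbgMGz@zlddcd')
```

['2ehp', 'p', 'nbgLctcdgo-', '24d', 'p', 'nbgMGz@', '']

Because the pattern has a capturing group, `split` also inserts each captured text between the pieces.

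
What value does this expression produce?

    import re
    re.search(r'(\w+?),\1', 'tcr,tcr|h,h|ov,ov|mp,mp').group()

'tcr,tcr'

After group 1 captures some text, `\1` only succeeds where that same text appears again.
`search` walks the string left to right and returns the first match it finds.
The match spans [0:7] → 'tcr,tcr'.
Captured: group 1 = 'tcr'.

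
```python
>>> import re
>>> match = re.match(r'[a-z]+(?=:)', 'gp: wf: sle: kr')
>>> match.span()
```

(0, 2)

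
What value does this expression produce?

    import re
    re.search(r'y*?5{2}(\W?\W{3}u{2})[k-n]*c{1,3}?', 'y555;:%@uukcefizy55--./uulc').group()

'55;:%@uukc'

This matches zero or more of a literal 'y' (lazy), then exactly 2 of a literal '5'; then optionally a non-word character, then exactly 3 of a non-word character, then exactly 2 of the literal 'u' (captured); then zero or more of a character in [k-n], then 1 to 3 of the literal 'c' (lazy).
The match spans [2:12] → '55;:%@uukc'.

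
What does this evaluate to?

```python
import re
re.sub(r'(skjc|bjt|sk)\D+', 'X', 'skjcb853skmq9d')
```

`sub` substitutes 'X' at each match site.

'X853X9d'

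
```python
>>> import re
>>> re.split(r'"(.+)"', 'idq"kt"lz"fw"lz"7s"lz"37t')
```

['idq', 'kt"lz"fw"lz"7s"lz', '37t']

Matches to split on: at [3:22] → '"kt"lz"fw"lz"7s"lz"'.
The group in the pattern means `split` returns the separators' captures alongside the pieces.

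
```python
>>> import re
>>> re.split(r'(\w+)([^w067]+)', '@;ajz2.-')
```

['@;', 'ajz2', '.-', '']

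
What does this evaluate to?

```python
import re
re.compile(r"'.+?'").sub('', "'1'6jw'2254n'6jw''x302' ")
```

The `?` after the quantifier makes it lazy — it takes as little as possible before letting the rest of the pattern try.
Matches: at [0:3] → "'1'"; at [6:13] → "'2254n'"; at [16:23] → "''x302'".
Each match is replaced by ''.

'6jw6jw '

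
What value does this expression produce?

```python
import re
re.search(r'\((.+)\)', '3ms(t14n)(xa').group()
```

Unlike `match`, `search` isn't anchored — it looks for the pattern anywhere in the string.
The match spans [3:9] → '(t14n)'.
Captured: group 1 = 't14n'.

'(t14n)'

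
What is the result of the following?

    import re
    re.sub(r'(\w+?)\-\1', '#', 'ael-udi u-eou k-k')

'ael-udi u-eou #'

The backreference `\1` re-matches whatever the first group consumed, character for character.
Matches: at [14:17] → 'k-k'.
`sub` substitutes '#' at each match site.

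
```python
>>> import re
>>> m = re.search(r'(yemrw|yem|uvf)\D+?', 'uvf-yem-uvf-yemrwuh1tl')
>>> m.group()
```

'uvf-'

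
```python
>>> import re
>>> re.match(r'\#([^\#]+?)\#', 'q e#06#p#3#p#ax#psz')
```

With `match`, the pattern is implicitly anchored at the beginning.
Here the string doesn't start with a match, so the call returns None.

None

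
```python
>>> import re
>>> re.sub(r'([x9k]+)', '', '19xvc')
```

Every occurrence is swapped for ''.

'1vc'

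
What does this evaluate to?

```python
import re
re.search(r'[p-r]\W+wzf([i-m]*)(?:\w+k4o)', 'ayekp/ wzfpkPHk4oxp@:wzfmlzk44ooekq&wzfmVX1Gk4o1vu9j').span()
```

The match spans [4:17] → 'p/ wzfpkPHk4o'.

(4, 17)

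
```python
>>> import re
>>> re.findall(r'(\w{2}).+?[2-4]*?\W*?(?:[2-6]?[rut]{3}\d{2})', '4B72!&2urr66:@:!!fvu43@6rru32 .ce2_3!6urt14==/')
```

['4B', 'fv', 'ce']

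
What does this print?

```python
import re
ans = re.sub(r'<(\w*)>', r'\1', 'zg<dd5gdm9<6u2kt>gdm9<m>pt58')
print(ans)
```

zg<dd5gdm96u2ktgdm9mpt58

Each match is replaced using the text its own group 1 captured.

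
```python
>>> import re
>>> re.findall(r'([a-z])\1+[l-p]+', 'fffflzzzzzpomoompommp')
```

['f', 'z']

After group 1 captures some text, `\1` only succeeds where that same text appears again.
Matches: at [0:5] match 'ffffl', group 1 = 'f'; at [5:21] match 'zzzzzpomoompommp', group 1 = 'z'.
`findall` collects group 1 from each match (2 total).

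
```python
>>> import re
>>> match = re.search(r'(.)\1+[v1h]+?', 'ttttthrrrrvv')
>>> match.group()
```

'ttttth'

The backreference `\1` re-matches whatever the first group consumed, character for character.
`re.search` scans for the first position where the pattern succeeds.
The match spans [0:6] → 'ttttth'.
Captured: group 1 = 't'.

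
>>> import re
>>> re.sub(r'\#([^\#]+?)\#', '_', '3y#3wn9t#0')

'3y_0'

Matches: at [2:9] → '#3wn9t#'.
`sub` substitutes '_' at each match site.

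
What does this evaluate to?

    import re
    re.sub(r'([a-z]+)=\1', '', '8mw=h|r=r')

'8mw=h|'

A backreference is literal: `\1` must see the identical characters the first group matched.
Every occurrence is swapped for ''.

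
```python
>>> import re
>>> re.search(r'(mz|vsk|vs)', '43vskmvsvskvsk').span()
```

Alternation isn't longest-match — the leftmost alternative that fits at this position is chosen.
`search` walks the string left to right and returns the first match it finds.
The match spans [2:5] → 'vsk'.
Captured: group 1 = 'vsk'.

(2, 5)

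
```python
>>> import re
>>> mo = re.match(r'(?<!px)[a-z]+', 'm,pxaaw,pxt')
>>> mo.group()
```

`(?!…)`/`(?<!…)` only lets a position through if the neighbouring text does NOT match; no characters are consumed.
`match` is anchored at position 0; if the pattern doesn't fit there, it returns None.
The match spans [0:1] → 'm'.

'm'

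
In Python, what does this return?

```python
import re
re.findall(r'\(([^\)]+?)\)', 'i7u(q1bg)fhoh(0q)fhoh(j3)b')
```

Walking the string: at [3:9] match '(q1bg)', group 1 = 'q1bg'; at [13:17] match '(0q)', group 1 = '0q'; at [21:25] match '(j3)', group 1 = 'j3'.
One capturing group, so `findall` returns just the captured substring from each match — 3 in all.

['q1bg', '0q', 'j3']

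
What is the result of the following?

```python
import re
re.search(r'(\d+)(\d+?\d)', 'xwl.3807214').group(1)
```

The match spans [4:11] → '3807214'.
Captured: group 1 = '38072', group 2 = '14'.

'38072'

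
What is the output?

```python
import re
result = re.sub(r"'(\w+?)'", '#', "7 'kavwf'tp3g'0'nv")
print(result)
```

7 #tp3g#nv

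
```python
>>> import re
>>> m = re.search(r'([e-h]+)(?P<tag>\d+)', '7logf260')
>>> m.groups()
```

('gf', '260')

This matches one or more of a character in [e-h] (captured); then one or more of a digit (captured as 'tag').
`re.search` scans for the first position where the pattern succeeds.
The match spans [3:8] → 'gf260'.
Captured: group 1 = 'gf', group 2 = '260'.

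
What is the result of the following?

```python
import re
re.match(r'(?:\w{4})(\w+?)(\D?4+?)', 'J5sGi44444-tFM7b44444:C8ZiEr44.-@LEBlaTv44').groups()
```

('i', '4')

The pattern matches exactly 4 of a word character (non-capturing group); then one or more of a word character (lazy) (captured); then optionally a non-digit, then one or more of a literal '4' (lazy) (captured).
A non-greedy quantifier consumes as few characters as it can — just enough that the remainder of the pattern still matches from where it stops; whatever follows it matches normally.
With `match`, the pattern is implicitly anchored at the beginning.
The match spans [0:6] → 'J5sGi4'.
Captured: group 1 = 'i', group 2 = '4'.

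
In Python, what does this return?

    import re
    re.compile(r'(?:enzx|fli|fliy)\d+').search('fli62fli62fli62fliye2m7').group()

'fli62'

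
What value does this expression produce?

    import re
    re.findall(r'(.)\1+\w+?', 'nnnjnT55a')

['n', '5']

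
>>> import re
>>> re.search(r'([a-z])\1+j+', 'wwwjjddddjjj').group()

'wwwjj'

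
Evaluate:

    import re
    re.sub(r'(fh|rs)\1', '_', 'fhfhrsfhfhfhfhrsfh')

'_rs__rsfh'

After group 1 captures some text, `\1` only succeeds where that same text appears again.
Matches: at [0:4] → 'fhfh'; at [6:10] → 'fhfh'; at [10:14] → 'fhfh'.
`sub` substitutes '_' at each match site.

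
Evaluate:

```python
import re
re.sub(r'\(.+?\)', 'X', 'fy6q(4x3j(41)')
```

Every occurrence is swapped for 'X'.

'fy6qX'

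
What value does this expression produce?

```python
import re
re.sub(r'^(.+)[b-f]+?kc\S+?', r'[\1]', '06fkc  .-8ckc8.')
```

The pattern matches anchored at the start of the string; then one or more of any character (captured); then one or more of a character in [b-f] (lazy), then the literal 'kc', then one or more of a non-whitespace character (lazy).
A non-greedy quantifier consumes as few characters as it can — just enough that the remainder of the pattern still matches from where it stops; whatever follows it matches normally.
Matches: at [0:14] → '06fkc  .-8ckc8'.
Each match is replaced using the text its own group 1 captured.

'[06fkc  .-8].'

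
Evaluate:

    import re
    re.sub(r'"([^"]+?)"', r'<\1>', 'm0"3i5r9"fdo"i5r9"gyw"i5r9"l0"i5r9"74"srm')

'm0<3i5r9>fdo<i5r9>gyw<i5r9>l0<i5r9>74"srm'

`\1` in the replacement pulls in group 1's text for each match.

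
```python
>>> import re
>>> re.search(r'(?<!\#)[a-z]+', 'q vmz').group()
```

A negative assertion filters positions out without eating any characters.
`re.search` tries every starting position until one works.
The match spans [0:1] → 'q'.

'q'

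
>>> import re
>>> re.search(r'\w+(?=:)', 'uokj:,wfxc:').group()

Because the assertion is zero-width, the text it checks is not consumed and won't appear in the result.
`search` walks the string left to right and returns the first match it finds.
The match spans [0:4] → 'uokj'.

'uokj'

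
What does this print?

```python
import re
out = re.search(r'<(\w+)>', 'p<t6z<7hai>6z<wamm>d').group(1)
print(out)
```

7hai

The match spans [5:11] → '<7hai>'.
Captured: group 1 = '7hai'.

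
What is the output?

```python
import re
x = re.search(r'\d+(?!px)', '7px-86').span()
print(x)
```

`(?!…)`/`(?<!…)` only lets a position through if the neighbouring text does NOT match; no characters are consumed.
`search` walks the string left to right and returns the first match it finds.
The match spans [4:6] → '86'.

(4, 6)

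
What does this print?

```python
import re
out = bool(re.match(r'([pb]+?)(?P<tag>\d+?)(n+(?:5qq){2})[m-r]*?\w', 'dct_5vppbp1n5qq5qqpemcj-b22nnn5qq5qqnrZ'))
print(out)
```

False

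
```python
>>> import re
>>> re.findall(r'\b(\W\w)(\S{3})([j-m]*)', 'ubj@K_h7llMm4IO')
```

Pattern: a word boundary (`\b`, zero-width); then a non-word character, then a word character (captured); then exactly 3 of a non-whitespace character (captured); then zero or more of a character in [j-m] (captured).
Matches: at [3:10] match '@K_h7ll', groups = ('@K', '_h7', 'll').
`findall` packs the 3 group values into a tuple for every match.

[('@K', '_h7', 'll')]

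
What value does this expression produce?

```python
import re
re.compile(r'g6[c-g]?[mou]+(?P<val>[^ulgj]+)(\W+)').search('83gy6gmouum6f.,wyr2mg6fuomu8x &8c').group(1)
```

'8x '

The match spans [20:31] → 'g6fuomu8x &'.
Captured: group 1 = '8x ', group 2 = '&'.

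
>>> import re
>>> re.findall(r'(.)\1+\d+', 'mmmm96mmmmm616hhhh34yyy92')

['m', 'm', 'h', 'y']

`\1` is not a pattern — it's the concrete string captured by group 1, re-applied verbatim.
With a single group, `findall` returns only what that group captured — 4 items.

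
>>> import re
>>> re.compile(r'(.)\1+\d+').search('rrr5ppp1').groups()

('r',)

`\1` has to match the exact text group 1 already captured.
`search` walks the string left to right and returns the first match it finds.
The match spans [0:4] → 'rrr5'.
Captured: group 1 = 'r'.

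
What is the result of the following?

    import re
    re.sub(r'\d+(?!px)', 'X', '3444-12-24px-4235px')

The negative lookaround is zero-width — it rules out positions where the adjacent text would match, without consuming anything.
Matches: at [0:4] → '3444'; at [5:7] → '12'; at [8:9] → '2'; at [13:16] → '423'.
Each match is replaced by 'X'.

'X-X-X4px-X5px'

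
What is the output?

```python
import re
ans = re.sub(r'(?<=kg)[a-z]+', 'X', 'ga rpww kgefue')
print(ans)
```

The `(?=…)`/`(?<=…)` assertion just peeks at neighbouring text; it doesn't advance the match position.
Matches: at [10:14] → 'efue'.
`sub` substitutes 'X' at each match site.

ga rpww kgX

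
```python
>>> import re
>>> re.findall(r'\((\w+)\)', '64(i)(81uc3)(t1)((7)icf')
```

['i', '81uc3', 't1', '7']

Walking the string: at [2:5] match '(i)', group 1 = 'i'; at [5:12] match '(81uc3)', group 1 = '81uc3'; at [12:16] match '(t1)', group 1 = 't1'; at [17:20] match '(7)', group 1 = '7'.
`findall` collects group 1 from each match (4 total).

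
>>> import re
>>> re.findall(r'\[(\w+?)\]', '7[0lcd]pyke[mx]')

['0lcd', 'mx']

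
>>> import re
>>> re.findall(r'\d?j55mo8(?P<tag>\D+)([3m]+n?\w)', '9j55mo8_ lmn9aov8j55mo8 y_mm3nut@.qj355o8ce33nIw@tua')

[('_ l', 'mn9'), (' y_mm', '3nu')]

2 groups means each result is a tuple of 2 captured strings — 2 here.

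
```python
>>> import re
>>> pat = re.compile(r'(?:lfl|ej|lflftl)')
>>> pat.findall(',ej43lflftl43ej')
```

['ej', 'lfl', 'ej']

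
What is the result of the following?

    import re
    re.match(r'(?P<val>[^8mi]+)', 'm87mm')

None

`match` is anchored at position 0; if the pattern doesn't fit there, it returns None.
Here the string doesn't start with a match, so the call returns None.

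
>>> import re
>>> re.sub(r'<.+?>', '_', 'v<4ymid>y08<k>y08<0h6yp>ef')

A non-greedy quantifier consumes as few characters as it can — just enough that the remainder of the pattern still matches from where it stops; whatever follows it matches normally.
`sub` substitutes '_' at each match site.

'v_y08_y08_ef'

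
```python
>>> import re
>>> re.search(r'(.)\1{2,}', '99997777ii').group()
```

A backreference is literal: `\1` must see the identical characters the first group matched.
The match spans [0:4] → '9999'.

'9999'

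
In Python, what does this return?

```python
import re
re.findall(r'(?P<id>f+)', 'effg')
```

['ff']

One capturing group, so `findall` returns just the captured substring from the one match — 1 in all.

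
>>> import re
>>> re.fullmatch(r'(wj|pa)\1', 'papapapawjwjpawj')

None

`fullmatch` succeeds only if the pattern covers the string from start to end.
Here there's no way to consume every character, so the call returns None.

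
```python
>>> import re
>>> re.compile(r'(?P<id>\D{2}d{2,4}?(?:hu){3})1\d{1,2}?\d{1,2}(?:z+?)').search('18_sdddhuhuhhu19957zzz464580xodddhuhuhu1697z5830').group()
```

The pattern matches exactly 2 of a non-digit, then 2 to 4 of the literal 'd' (lazy), then the literal 'hu' repeated 3 times (captured as 'id'); then a literal '1', then 1 to 2 of a digit (lazy), then 1 to 2 of a digit; then one or more of a literal 'z' (lazy) (non-capturing group).
The match spans [28:44] → 'xodddhuhuhu1697z'.

'xodddhuhuhu1697z'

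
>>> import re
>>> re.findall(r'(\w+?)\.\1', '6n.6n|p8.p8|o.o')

['6n', 'p8', 'o']

After group 1 captures some text, `\1` only succeeds where that same text appears again.
Walking the string: at [0:5] match '6n.6n', group 1 = '6n'; at [6:11] match 'p8.p8', group 1 = 'p8'; at [12:15] match 'o.o', group 1 = 'o'.
With a single group, `findall` returns only what that group captured — 3 items.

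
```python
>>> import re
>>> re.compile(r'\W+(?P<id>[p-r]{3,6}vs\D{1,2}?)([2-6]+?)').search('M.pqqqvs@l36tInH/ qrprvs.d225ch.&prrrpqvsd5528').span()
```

A non-greedy quantifier consumes as few characters as it can — just enough that the remainder of the pattern still matches from where it stops; whatever follows it matches normally.
The match spans [1:11] → '.pqqqvs@l3'.

(1, 11)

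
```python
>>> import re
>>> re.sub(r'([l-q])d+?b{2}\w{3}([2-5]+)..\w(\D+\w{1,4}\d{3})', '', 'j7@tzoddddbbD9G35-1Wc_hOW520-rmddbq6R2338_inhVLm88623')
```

Every occurrence is swapped for ''.

'j7@tz-rmddbq6R2338_inhVLm88623'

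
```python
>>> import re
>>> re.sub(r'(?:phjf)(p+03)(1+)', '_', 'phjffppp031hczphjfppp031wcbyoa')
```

'phjffppp031hcz_wcbyoa'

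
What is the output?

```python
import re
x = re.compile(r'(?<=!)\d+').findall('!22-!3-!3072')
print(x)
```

Lookahead/lookbehind check context without consuming it, so the matched span excludes the asserted characters.
Scanning left to right: at [1:3] → '22'; at [5:6] → '3'; at [8:12] → '3072'.
`findall` yields the raw match text (3 of them) because the pattern has no groups.

['22', '3', '3072']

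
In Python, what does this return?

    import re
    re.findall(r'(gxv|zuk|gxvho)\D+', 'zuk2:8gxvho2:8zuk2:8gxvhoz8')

['gxv', 'gxv']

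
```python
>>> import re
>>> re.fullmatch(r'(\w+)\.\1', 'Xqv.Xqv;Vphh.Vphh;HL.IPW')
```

`re.fullmatch` requires the pattern to consume the entire string.
Here there's no way to consume every character, so the call returns None.

None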